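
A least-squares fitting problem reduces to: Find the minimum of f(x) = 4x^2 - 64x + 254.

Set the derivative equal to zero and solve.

f(x) = 4x^2 - 64x + 254
f'(x) = 8x + (-64) = 0
x = 64/8 = 8
f(8) = -2
Since f''(x) = 8 > 0, this is a minimum.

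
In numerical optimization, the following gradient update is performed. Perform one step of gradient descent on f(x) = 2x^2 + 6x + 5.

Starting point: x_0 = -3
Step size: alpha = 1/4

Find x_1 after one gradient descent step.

f(x) = 2x^2 + 6x + 5
f'(x) = 4x + 6
f'(-3) = 4*-3 + (6) = -6
x_1 = x_0 - alpha * f'(x_0) = -3 - 1/4 * -6 = -3/2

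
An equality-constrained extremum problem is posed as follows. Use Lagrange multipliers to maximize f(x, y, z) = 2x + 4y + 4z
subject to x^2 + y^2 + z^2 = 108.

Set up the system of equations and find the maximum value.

Lagrange conditions: 2 = 2*lambda*x, 4 = 2*lambda*y, 4 = 2*lambda*z
So x:2 = y:4 = z:4, i.e. x = 2t, y = 4t, z = 4t
Constraint: t^2*(2^2 + 4^2 + 4^2) = 108
  t^2 * 36 = 108  =>  t = sqrt(3)
Maximum = 2*2t + 4*4t + 4*4t = 36*sqrt(3) = sqrt(3888)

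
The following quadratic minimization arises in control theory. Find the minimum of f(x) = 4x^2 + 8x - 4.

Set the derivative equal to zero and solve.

f(x) = 4x^2 + 8x - 4
f'(x) = 8x + (8) = 0
x = -8/8 = -1
f(-1) = -8
Since f''(x) = 8 > 0, this is a minimum.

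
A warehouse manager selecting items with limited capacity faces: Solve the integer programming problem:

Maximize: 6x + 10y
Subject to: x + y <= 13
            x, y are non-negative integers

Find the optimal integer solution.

Objective: 6x + 10y, constraint: x + y <= 13
Coefficient of y is 10 > coefficient of x is 6, so allocate the entire budget to y.
Optimal: x = 0, y = 13, value = 130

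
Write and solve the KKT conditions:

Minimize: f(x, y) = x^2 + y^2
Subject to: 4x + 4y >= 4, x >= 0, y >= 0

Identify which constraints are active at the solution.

KKT conditions for min x^2 + y^2 s.t. 4x + 4y >= 4, x >= 0, y >= 0:
Stationarity: 2x = mu*4 + mu_x, 2y = mu*4 + mu_y, with mu, mu_x, mu_y >= 0
Complementary slackness: mu*(4x + 4y - 4) = 0, mu_x*x = 0, mu_y*y = 0
(0, 0) is infeasible (4*0 + 4*0 < 4), so if mu = 0 stationarity would force x = mu_x/2 >= 0, y = mu_y/2 >= 0 with mu_x*x = mu_y*y = 0, i.e. x = y = 0: contradiction. Hence mu > 0 and 4x + 4y = 4 is active.
Try x > 0, y > 0 (so mu_x = mu_y = 0): x = 4*mu/2, y = 4*mu/2
Substitute: 4*(4*mu/2) + 4*(4*mu/2) = 4
  mu*32/2 = 4 => mu = 1/4
x* = 1/2 > 0, y* = 1/2 > 0, consistent with mu_x = mu_y = 0.
f is convex and the constraints are linear, so this KKT point is the global minimum.
f* = 1/2
Active constraints: 4x + 4y >= 4 (holds with equality, mu = 1/4 > 0); x >= 0 and y >= 0 are inactive (mu_x = mu_y = 0).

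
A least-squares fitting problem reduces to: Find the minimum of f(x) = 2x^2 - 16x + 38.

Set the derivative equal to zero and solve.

f(x) = 2x^2 - 16x + 38
f'(x) = 4x + (-16) = 0
x = 16/4 = 4
f(4) = 6
Since f''(x) = 4 > 0, this is a minimum.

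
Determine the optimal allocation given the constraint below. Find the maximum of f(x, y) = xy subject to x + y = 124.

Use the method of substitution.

Substitute y = 124 - x into f(x,y) = xy:
g(x) = x(124 - x) = 124x - x^2
g'(x) = 124 - 2x = 0  =>  x = 62
y = 124 - 62 = 62
Maximum value = 62 * 62 = 3844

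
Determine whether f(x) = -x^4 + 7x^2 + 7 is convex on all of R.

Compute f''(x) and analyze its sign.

f(x) = -x^4 + 7x^2 + 7
f'(x) = -4x^3 + 14x
f''(x) = -12x^2 + 14
f''(x) = -12x^2 + 14 -> -inf as |x| -> inf
Therefore, f is not globally convex on R.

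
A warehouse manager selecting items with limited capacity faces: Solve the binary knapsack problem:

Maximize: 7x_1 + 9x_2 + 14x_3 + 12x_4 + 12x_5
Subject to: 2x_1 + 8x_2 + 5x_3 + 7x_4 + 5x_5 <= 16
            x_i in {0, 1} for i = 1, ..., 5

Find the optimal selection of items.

Items: item 1 (v=7, w=2), item 2 (v=9, w=8), item 3 (v=14, w=5), item 4 (v=12, w=7), item 5 (v=12, w=5)
Capacity: 16
Checking all 32 subsets (w = total weight, v = total value):
  {}: w = 0, v = 0
  {1}: w = 2, v = 7
  {2}: w = 8, v = 9
  {3}: w = 5, v = 14
  {4}: w = 7, v = 12
  {5}: w = 5, v = 12
  {1, 2}: w = 10, v = 16
  {1, 3}: w = 7, v = 21
  {1, 4}: w = 9, v = 19
  {1, 5}: w = 7, v = 19
  {2, 3}: w = 13, v = 23
  {2, 4}: w = 15, v = 21
  {2, 5}: w = 13, v = 21
  {3, 4}: w = 12, v = 26
  {3, 5}: w = 10, v = 26
  {4, 5}: w = 12, v = 24
  {1, 2, 3}: w = 15, v = 30
  {1, 2, 4}: w = 17 > 16, infeasible
  {1, 2, 5}: w = 15, v = 28
  {1, 3, 4}: w = 14, v = 33
  {1, 3, 5}: w = 12, v = 33
  {1, 4, 5}: w = 14, v = 31
  {2, 3, 4}: w = 20 > 16, infeasible
  {2, 3, 5}: w = 18 > 16, infeasible
  {2, 4, 5}: w = 20 > 16, infeasible
  {3, 4, 5}: w = 17 > 16, infeasible
  {1, 2, 3, 4}: w = 22 > 16, infeasible
  {1, 2, 3, 5}: w = 20 > 16, infeasible
  {1, 2, 4, 5}: w = 22 > 16, infeasible
  {1, 3, 4, 5}: w = 19 > 16, infeasible
  {2, 3, 4, 5}: w = 25 > 16, infeasible
  {1, 2, 3, 4, 5}: w = 27 > 16, infeasible
Best feasible subset: items [1, 3, 4]
(The same value 33 is also attained by {1, 3, 5}.)
Total weight: 14 <= 16, total value: 33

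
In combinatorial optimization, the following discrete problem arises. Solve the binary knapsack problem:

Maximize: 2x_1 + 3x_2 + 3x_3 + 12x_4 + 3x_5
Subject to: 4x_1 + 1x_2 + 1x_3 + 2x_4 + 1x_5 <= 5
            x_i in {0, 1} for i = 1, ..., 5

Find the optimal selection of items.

Items: item 1 (v=2, w=4), item 2 (v=3, w=1), item 3 (v=3, w=1), item 4 (v=12, w=2), item 5 (v=3, w=1)
Capacity: 5
Checking all 32 subsets (w = total weight, v = total value):
  {}: w = 0, v = 0
  {1}: w = 4, v = 2
  {2}: w = 1, v = 3
  {3}: w = 1, v = 3
  {4}: w = 2, v = 12
  {5}: w = 1, v = 3
  {1, 2}: w = 5, v = 5
  {1, 3}: w = 5, v = 5
  {1, 4}: w = 6 > 5, infeasible
  {1, 5}: w = 5, v = 5
  {2, 3}: w = 2, v = 6
  {2, 4}: w = 3, v = 15
  {2, 5}: w = 2, v = 6
  {3, 4}: w = 3, v = 15
  {3, 5}: w = 2, v = 6
  {4, 5}: w = 3, v = 15
  {1, 2, 3}: w = 6 > 5, infeasible
  {1, 2, 4}: w = 7 > 5, infeasible
  {1, 2, 5}: w = 6 > 5, infeasible
  {1, 3, 4}: w = 7 > 5, infeasible
  {1, 3, 5}: w = 6 > 5, infeasible
  {1, 4, 5}: w = 7 > 5, infeasible
  {2, 3, 4}: w = 4, v = 18
  {2, 3, 5}: w = 3, v = 9
  {2, 4, 5}: w = 4, v = 18
  {3, 4, 5}: w = 4, v = 18
  {1, 2, 3, 4}: w = 8 > 5, infeasible
  {1, 2, 3, 5}: w = 7 > 5, infeasible
  {1, 2, 4, 5}: w = 8 > 5, infeasible
  {1, 3, 4, 5}: w = 8 > 5, infeasible
  {2, 3, 4, 5}: w = 5, v = 21
  {1, 2, 3, 4, 5}: w = 9 > 5, infeasible
Best feasible subset: items [2, 3, 4, 5]
Total weight: 5 <= 5, total value: 21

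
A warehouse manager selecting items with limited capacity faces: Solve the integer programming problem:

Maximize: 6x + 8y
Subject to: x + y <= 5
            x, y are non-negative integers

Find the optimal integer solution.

Objective: 6x + 8y, constraint: x + y <= 5
Coefficient of y is 8 > coefficient of x is 6, so allocate the entire budget to y.
Optimal: x = 0, y = 5, value = 40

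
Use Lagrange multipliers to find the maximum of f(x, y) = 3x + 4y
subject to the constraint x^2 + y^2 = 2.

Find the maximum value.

Set up Lagrange conditions: grad f = lambda * grad g
  3 = 2*lambda*x
  4 = 2*lambda*y
From these: x/y = 3/4, so x = 3t, y = 4t for some t.
Substitute into constraint: (3t)^2 + (4t)^2 = 2
  t^2 * 25 = 2
  t = sqrt(2/25)
Maximum = 3*x + 4*y = (3^2 + 4^2)*t = 25 * sqrt(2/25) = sqrt(50)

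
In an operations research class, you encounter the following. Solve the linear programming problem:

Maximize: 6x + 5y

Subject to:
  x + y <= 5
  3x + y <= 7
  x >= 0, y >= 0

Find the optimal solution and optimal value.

Feasible vertices: (0, 0), (0, 5), (1, 4), (7/3, 0)
Objective 6x + 5y at each:
  (0, 0): 0
  (0, 5): 25
  (1, 4): 26
  (7/3, 0): 14
Maximum is 26 at (1, 4).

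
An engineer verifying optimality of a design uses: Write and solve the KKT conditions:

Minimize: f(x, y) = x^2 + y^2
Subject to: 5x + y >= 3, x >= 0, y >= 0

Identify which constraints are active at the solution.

KKT conditions for min x^2 + y^2 s.t. 5x + 1y >= 3, x >= 0, y >= 0:
Stationarity: 2x = mu*5 + mu_x, 2y = mu*1 + mu_y, with mu, mu_x, mu_y >= 0
Complementary slackness: mu*(5x + y - 3) = 0, mu_x*x = 0, mu_y*y = 0
(0, 0) is infeasible (5*0 + 1*0 < 3), so if mu = 0 stationarity would force x = mu_x/2 >= 0, y = mu_y/2 >= 0 with mu_x*x = mu_y*y = 0, i.e. x = y = 0: contradiction. Hence mu > 0 and 5x + y = 3 is active.
Try x > 0, y > 0 (so mu_x = mu_y = 0): x = 5*mu/2, y = 1*mu/2
Substitute: 5*(5*mu/2) + 1*(1*mu/2) = 3
  mu*26/2 = 3 => mu = 3/13
x* = 15/26 > 0, y* = 3/26 > 0, consistent with mu_x = mu_y = 0.
f is convex and the constraints are linear, so this KKT point is the global minimum.
f* = 9/26
Active constraints: 5x + y >= 3 (holds with equality, mu = 3/13 > 0); x >= 0 and y >= 0 are inactive (mu_x = mu_y = 0).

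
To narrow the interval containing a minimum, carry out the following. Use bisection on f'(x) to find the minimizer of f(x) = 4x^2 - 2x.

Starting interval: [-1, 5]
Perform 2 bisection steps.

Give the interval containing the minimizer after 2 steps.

Finding critical point of f(x) = 4x^2 - 2x using bisection on f'(x) = 8x + -2.
f'(x) = 0 when x = 1/4.
Starting interval: [-1, 5]
Step 1: mid = 2, f'(mid) = 14, new interval = [-1, 2]
Step 2: mid = 1/2, f'(mid) = 2, new interval = [-1, 1/2]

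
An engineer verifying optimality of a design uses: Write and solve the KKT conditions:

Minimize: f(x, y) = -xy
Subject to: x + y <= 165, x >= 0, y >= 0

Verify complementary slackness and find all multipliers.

Problem: min -xy s.t. x + y <= 165 (multiplier lambda), x >= 0 (mu_x), y >= 0 (mu_y)
KKT stationarity: -y + lambda - mu_x = 0, -x + lambda - mu_y = 0, with lambda, mu_x, mu_y >= 0
Complementary slackness: lambda*(x + y - 165) = 0, mu_x*x = 0, mu_y*y = 0
If lambda = 0: y = -mu_x <= 0 and x = -mu_y <= 0 force x = y = 0 with f = 0; but x = y = 165/2 is feasible with f = -27225/4 < 0, so this is not the minimum. Hence lambda > 0 and x + y = 165.
Try x > 0, y > 0 (so mu_x = mu_y = 0): y = lambda, x = lambda => x = y = lambda
x + y = 165 => 2*lambda = 165 => lambda = 165/2
x* = y* = 165/2 > 0, consistent with mu_x = mu_y = 0.
(Any feasible point with x = 0 or y = 0 has f = 0 > -27225/4, so the minimum is not on those boundaries.)
min(-xy) = -27225/4 (i.e. max xy = 27225/4)
Multipliers: lambda = 165/2, mu_x = 0, mu_y = 0
Complementary slackness: lambda*(x + y - 165) = 165/2*(165/2 + 165/2 - 165) = 0, mu_x*x = 0*165/2 = 0, mu_y*y = 0*165/2 = 0. Satisfied.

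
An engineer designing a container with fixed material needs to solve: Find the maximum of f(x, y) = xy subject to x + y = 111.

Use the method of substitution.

Substitute y = 111 - x into f(x,y) = xy:
g(x) = x(111 - x) = 111x - x^2
g'(x) = 111 - 2x = 0  =>  x = 111/2
y = 111 - 111/2 = 111/2
Maximum value = (111/2) * (111/2) = 12321/4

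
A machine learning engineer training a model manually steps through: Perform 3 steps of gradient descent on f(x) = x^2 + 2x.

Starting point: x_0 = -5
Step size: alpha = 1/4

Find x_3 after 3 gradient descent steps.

f(x) = x^2 + 2x, f'(x) = 2x + (2)
Step 1: f'(-5) = -8, x_1 = -5 - 1/4 * -8 = -3
Step 2: f'(-3) = -4, x_2 = -3 - 1/4 * -4 = -2
Step 3: f'(-2) = -2, x_3 = -2 - 1/4 * -2 = -3/2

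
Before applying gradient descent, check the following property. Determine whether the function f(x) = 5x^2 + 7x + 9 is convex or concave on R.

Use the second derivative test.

f(x) = 5x^2 + 7x + 9
f'(x) = 10x + 7
f''(x) = 10
Since f''(x) = 10 > 0 for all x, f is convex on R.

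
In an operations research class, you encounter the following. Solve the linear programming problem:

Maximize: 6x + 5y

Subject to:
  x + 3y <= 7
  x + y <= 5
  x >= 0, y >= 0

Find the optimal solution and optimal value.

Feasible vertices: (0, 0), (0, 7/3), (4, 1), (5, 0)
Objective 6x + 5y at each:
  (0, 0): 0
  (0, 7/3): 35/3
  (4, 1): 29
  (5, 0): 30
Maximum is 30 at (5, 0).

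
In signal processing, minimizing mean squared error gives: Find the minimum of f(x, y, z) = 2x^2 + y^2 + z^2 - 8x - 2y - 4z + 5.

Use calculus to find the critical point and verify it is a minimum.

f(x,y,z) = 2x^2 + y^2 + z^2 - 8x - 2y - 4z + 5
df/dx = 4x + (-8) = 0 => x = 2
df/dy = 2y + (-2) = 0 => y = 1
df/dz = 2z + (-4) = 0 => z = 2
f(2,1,2) = 2*(2)^2 + 1*(1)^2 + 1*(2)^2 + -8*(2) + -2*(1) + -4*(2) + 5 = -8
Hessian is diagonal with entries 4, 2, 2 > 0, confirmed minimum.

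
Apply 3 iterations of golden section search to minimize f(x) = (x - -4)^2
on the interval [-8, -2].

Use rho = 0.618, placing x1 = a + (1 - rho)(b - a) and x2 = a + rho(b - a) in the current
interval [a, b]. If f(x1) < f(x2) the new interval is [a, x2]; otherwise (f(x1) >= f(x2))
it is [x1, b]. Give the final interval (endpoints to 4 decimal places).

Golden section search for min of f(x) = (x - -4)^2 on [-8, -2].
Each step: x1 = a + (1 - rho)(b - a), x2 = a + rho(b - a); if f(x1) < f(x2) keep [a, x2], otherwise keep [x1, b].
Step 1: [-8.0000, -2.0000], x1=-5.7080 (f=2.9173), x2=-4.2920 (f=0.0853); f(x1) > f(x2) => keep [-5.7080, -2.0000]
Step 2: [-5.7080, -2.0000], x1=-4.2915 (f=0.0850), x2=-3.4165 (f=0.3405); f(x1) < f(x2) => keep [-5.7080, -3.4165]
Step 3: [-5.7080, -3.4165], x1=-4.8326 (f=0.6933), x2=-4.2918 (f=0.0852); f(x1) > f(x2) => keep [-4.8326, -3.4165]
Final interval: [-4.8326, -3.4165]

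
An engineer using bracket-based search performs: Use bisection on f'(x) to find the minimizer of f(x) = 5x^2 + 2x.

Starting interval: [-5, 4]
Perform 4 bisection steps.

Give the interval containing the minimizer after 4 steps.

Finding critical point of f(x) = 5x^2 + 2x using bisection on f'(x) = 10x + 2.
f'(x) = 0 when x = -1/5.
Starting interval: [-5, 4]
Step 1: mid = -1/2, f'(mid) = -3, new interval = [-1/2, 4]
Step 2: mid = 7/4, f'(mid) = 39/2, new interval = [-1/2, 7/4]
Step 3: mid = 5/8, f'(mid) = 33/4, new interval = [-1/2, 5/8]
Step 4: mid = 1/16, f'(mid) = 21/8, new interval = [-1/2, 1/16]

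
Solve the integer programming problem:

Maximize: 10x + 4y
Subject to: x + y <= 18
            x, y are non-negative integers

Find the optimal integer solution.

Objective: 10x + 4y, constraint: x + y <= 18
Coefficient of x is 10 >= coefficient of y is 4, so allocate the entire budget to x.
Optimal: x = 18, y = 0, value = 180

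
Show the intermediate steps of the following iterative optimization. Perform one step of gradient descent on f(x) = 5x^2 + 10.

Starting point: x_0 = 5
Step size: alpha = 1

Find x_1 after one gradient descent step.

f(x) = 5x^2 + 10
f'(x) = 10x + 0
f'(5) = 10*5 + (0) = 50
x_1 = x_0 - alpha * f'(x_0) = 5 - 1 * 50 = -45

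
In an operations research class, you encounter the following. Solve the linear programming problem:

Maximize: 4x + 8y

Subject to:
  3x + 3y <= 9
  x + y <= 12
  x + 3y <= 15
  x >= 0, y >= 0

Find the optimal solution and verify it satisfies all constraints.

Feasible vertices: (0, 0), (0, 3), (3, 0)
Objective 4x + 8y at each vertex:
  (0, 0): 0
  (0, 3): 24
  (3, 0): 12
Maximum is 24 at (0, 3).
Verify constraints at (x, y) = (0, 3):
  3*0 + 3*3 = 9 <= 9 (active)
  1*0 + 1*3 = 3 <= 12
  1*0 + 3*3 = 9 <= 15
  x = 0 >= 0, y = 3 >= 0. All constraints satisfied.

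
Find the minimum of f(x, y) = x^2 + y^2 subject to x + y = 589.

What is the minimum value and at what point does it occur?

Substitute y = 589 - x into f(x,y) = x^2 + y^2:
g(x) = x^2 + (589 - x)^2 = 2x^2 - 1178x + 346921
g'(x) = 4x - 1178 = 0  =>  x = 589/2
y = 589 - 589/2 = 589/2
Minimum value = (589/2)^2 + (589/2)^2 = 346921/2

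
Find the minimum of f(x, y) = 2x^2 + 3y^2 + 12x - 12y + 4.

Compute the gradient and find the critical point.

f(x,y) = 2x^2 + 3y^2 + 12x - 12y + 4
df/dx = 4x + (12) = 0  =>  x = -3
df/dy = 6y + (-12) = 0  =>  y = 2
f(-3, 2) = 2*(-3)^2 + 3*(2)^2 + 12*(-3) + -12*(2) + 4 = -26
Hessian is diagonal with entries 4, 6 > 0, so this is a minimum.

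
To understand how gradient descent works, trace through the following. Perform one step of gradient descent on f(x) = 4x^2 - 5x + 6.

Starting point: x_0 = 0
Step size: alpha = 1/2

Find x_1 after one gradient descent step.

f(x) = 4x^2 - 5x + 6
f'(x) = 8x - 5
f'(0) = 8*0 + (-5) = -5
x_1 = x_0 - alpha * f'(x_0) = 0 - 1/2 * -5 = 5/2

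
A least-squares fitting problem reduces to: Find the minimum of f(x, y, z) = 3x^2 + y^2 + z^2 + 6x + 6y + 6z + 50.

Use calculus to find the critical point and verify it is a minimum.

f(x,y,z) = 3x^2 + y^2 + z^2 + 6x + 6y + 6z + 50
df/dx = 6x + (6) = 0 => x = -1
df/dy = 2y + (6) = 0 => y = -3
df/dz = 2z + (6) = 0 => z = -3
f(-1,-3,-3) = 3*(-1)^2 + 1*(-3)^2 + 1*(-3)^2 + 6*(-1) + 6*(-3) + 6*(-3) + 50 = 29
Hessian is diagonal with entries 6, 2, 2 > 0, confirmed minimum.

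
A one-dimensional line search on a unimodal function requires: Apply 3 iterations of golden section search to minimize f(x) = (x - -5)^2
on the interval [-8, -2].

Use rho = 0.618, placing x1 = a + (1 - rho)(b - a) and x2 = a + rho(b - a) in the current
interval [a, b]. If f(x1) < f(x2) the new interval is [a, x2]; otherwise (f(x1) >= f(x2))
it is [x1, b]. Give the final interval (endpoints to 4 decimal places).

Golden section search for min of f(x) = (x - -5)^2 on [-8, -2].
Each step: x1 = a + (1 - rho)(b - a), x2 = a + rho(b - a); if f(x1) < f(x2) keep [a, x2], otherwise keep [x1, b].
Step 1: [-8.0000, -2.0000], x1=-5.7080 (f=0.5013), x2=-4.2920 (f=0.5013); f(x1) = f(x2) (tie, not '<') => keep [-5.7080, -2.0000]
Step 2: [-5.7080, -2.0000], x1=-4.2915 (f=0.5019), x2=-3.4165 (f=2.5076); f(x1) < f(x2) => keep [-5.7080, -3.4165]
Step 3: [-5.7080, -3.4165], x1=-4.8326 (f=0.0280), x2=-4.2918 (f=0.5015); f(x1) < f(x2) => keep [-5.7080, -4.2918]
Final interval: [-5.7080, -4.2918]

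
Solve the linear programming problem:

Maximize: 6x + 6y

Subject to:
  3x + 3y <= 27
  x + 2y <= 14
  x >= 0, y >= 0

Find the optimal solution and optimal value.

Feasible vertices: (0, 0), (0, 7), (4, 5), (9, 0)
Objective 6x + 6y at each:
  (0, 0): 0
  (0, 7): 42
  (4, 5): 54
  (9, 0): 54
Maximum is 54 at (4, 5).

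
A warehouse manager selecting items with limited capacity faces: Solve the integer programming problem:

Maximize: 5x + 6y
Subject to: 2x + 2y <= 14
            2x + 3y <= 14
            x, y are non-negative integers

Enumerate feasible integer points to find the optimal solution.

Constraint 1: 2x + 2y <= 14
Constraint 2: 2x + 3y <= 14
Feasible x range (need y >= 0): 0 <= x <= min(14/2, 14/2) => x in {0, ..., 7}.
Enumerate feasible integer points row by row (the coefficient of y is 6 > 0, so for each x the largest feasible y gives the best value):
  x = 0: y <= min((14 - 2*0)/2, (14 - 2*0)/3) => y in {0, ..., 4}; best 5*0 + 6*4 = 24
  x = 1: y <= min((14 - 2*1)/2, (14 - 2*1)/3) => y in {0, ..., 4}; best 5*1 + 6*4 = 29
  x = 2: y <= min((14 - 2*2)/2, (14 - 2*2)/3) => y in {0, ..., 3}; best 5*2 + 6*3 = 28
  x = 3: y <= min((14 - 2*3)/2, (14 - 2*3)/3) => y in {0, ..., 2}; best 5*3 + 6*2 = 27
  x = 4: y <= min((14 - 2*4)/2, (14 - 2*4)/3) => y in {0, ..., 2}; best 5*4 + 6*2 = 32
  x = 5: y <= min((14 - 2*5)/2, (14 - 2*5)/3) => y in {0, ..., 1}; best 5*5 + 6*1 = 31
  x = 6: y <= min((14 - 2*6)/2, (14 - 2*6)/3) => y in {0}; best 5*6 + 6*0 = 30
  x = 7: y <= min((14 - 2*7)/2, (14 - 2*7)/3) => y in {0}; best 5*7 + 6*0 = 35
The maximum 5x + 6y = 35 is achieved at x = 7, y = 0.
Check: 2*7 + 2*0 = 14 <= 14 and 2*7 + 3*0 = 14 <= 14.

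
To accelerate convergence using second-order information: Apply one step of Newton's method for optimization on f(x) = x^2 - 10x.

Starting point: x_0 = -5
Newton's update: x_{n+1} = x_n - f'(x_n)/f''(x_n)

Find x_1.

f(x) = x^2 - 10x
f'(x) = 2x + (-10), f''(x) = 2
Newton step: x_1 = x_0 - f'(x_0)/f''(x_0)
f'(-5) = -20
x_1 = -5 - -20/2 = 5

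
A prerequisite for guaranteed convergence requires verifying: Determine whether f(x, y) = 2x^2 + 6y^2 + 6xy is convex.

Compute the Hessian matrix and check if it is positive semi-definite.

f(x,y) = 2x^2 + 6y^2 + 6xy
Hessian H = [[4, 6], [6, 12]]
trace(H) = 16, det(H) = 12
Eigenvalues: (16 +/- sqrt(208)) / 2 = 15.21, 0.7889
Since both eigenvalues > 0, f is convex.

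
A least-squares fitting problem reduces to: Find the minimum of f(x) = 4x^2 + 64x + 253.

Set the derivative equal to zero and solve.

f(x) = 4x^2 + 64x + 253
f'(x) = 8x + (64) = 0
x = -64/8 = -8
f(-8) = -3
Since f''(x) = 8 > 0, this is a minimum.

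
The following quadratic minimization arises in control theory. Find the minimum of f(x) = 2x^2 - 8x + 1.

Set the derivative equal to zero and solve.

f(x) = 2x^2 - 8x + 1
f'(x) = 4x + (-8) = 0
x = 8/4 = 2
f(2) = -7
Since f''(x) = 4 > 0, this is a minimum.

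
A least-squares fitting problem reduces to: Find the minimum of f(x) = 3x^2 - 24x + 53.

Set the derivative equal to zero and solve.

f(x) = 3x^2 - 24x + 53
f'(x) = 6x + (-24) = 0
x = 24/6 = 4
f(4) = 5
Since f''(x) = 6 > 0, this is a minimum.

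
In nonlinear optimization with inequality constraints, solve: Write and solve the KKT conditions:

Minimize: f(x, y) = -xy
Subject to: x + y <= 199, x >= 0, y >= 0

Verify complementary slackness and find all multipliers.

Problem: min -xy s.t. x + y <= 199 (multiplier lambda), x >= 0 (mu_x), y >= 0 (mu_y)
KKT stationarity: -y + lambda - mu_x = 0, -x + lambda - mu_y = 0, with lambda, mu_x, mu_y >= 0
Complementary slackness: lambda*(x + y - 199) = 0, mu_x*x = 0, mu_y*y = 0
If lambda = 0: y = -mu_x <= 0 and x = -mu_y <= 0 force x = y = 0 with f = 0; but x = y = 199/2 is feasible with f = -39601/4 < 0, so this is not the minimum. Hence lambda > 0 and x + y = 199.
Try x > 0, y > 0 (so mu_x = mu_y = 0): y = lambda, x = lambda => x = y = lambda
x + y = 199 => 2*lambda = 199 => lambda = 199/2
x* = y* = 199/2 > 0, consistent with mu_x = mu_y = 0.
(Any feasible point with x = 0 or y = 0 has f = 0 > -39601/4, so the minimum is not on those boundaries.)
min(-xy) = -39601/4 (i.e. max xy = 39601/4)
Multipliers: lambda = 199/2, mu_x = 0, mu_y = 0
Complementary slackness: lambda*(x + y - 199) = 199/2*(199/2 + 199/2 - 199) = 0, mu_x*x = 0*199/2 = 0, mu_y*y = 0*199/2 = 0. Satisfied.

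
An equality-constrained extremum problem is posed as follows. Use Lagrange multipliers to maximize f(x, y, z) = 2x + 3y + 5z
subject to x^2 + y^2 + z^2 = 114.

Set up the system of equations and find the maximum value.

Lagrange conditions: 2 = 2*lambda*x, 3 = 2*lambda*y, 5 = 2*lambda*z
So x:2 = y:3 = z:5, i.e. x = 2t, y = 3t, z = 5t
Constraint: t^2*(2^2 + 3^2 + 5^2) = 114
  t^2 * 38 = 114  =>  t = sqrt(3)
Maximum = 2*2t + 3*3t + 5*5t = 38*sqrt(3) = sqrt(4332)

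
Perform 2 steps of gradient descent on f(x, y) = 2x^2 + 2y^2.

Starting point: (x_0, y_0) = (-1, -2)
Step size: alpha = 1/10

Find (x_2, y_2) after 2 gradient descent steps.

f(x,y) = 2x^2 + 2y^2
grad_x = 4x + 0y, grad_y = 4y + 0x
Step 1: grad = (-4, -8), (-3/5, -6/5)
Step 2: grad = (-12/5, -24/5), (-9/25, -18/25)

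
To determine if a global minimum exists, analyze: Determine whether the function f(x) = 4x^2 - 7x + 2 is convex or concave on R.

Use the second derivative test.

f(x) = 4x^2 - 7x + 2
f'(x) = 8x - 7
f''(x) = 8
Since f''(x) = 8 > 0 for all x, f is convex on R.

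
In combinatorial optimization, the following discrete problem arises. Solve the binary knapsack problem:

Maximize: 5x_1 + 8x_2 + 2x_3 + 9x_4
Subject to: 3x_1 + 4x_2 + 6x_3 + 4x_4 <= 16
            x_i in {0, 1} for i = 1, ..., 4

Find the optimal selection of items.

Items: item 1 (v=5, w=3), item 2 (v=8, w=4), item 3 (v=2, w=6), item 4 (v=9, w=4)
Capacity: 16
Checking all 16 subsets (w = total weight, v = total value):
  {}: w = 0, v = 0
  {1}: w = 3, v = 5
  {2}: w = 4, v = 8
  {3}: w = 6, v = 2
  {4}: w = 4, v = 9
  {1, 2}: w = 7, v = 13
  {1, 3}: w = 9, v = 7
  {1, 4}: w = 7, v = 14
  {2, 3}: w = 10, v = 10
  {2, 4}: w = 8, v = 17
  {3, 4}: w = 10, v = 11
  {1, 2, 3}: w = 13, v = 15
  {1, 2, 4}: w = 11, v = 22
  {1, 3, 4}: w = 13, v = 16
  {2, 3, 4}: w = 14, v = 19
  {1, 2, 3, 4}: w = 17 > 16, infeasible
Best feasible subset: items [1, 2, 4]
Total weight: 11 <= 16, total value: 22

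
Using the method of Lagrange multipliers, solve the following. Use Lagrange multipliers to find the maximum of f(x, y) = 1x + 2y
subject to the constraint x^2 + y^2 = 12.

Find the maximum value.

Set up Lagrange conditions: grad f = lambda * grad g
  1 = 2*lambda*x
  2 = 2*lambda*y
From these: x/y = 1/2, so x = 1t, y = 2t for some t.
Substitute into constraint: (1t)^2 + (2t)^2 = 12
  t^2 * 5 = 12
  t = sqrt(12/5)
Maximum = 1*x + 2*y = (1^2 + 2^2)*t = 5 * sqrt(12/5) = sqrt(60)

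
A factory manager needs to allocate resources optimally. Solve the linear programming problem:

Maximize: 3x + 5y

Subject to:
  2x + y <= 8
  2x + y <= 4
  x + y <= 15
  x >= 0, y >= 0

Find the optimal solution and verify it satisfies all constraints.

Feasible vertices: (0, 0), (0, 4), (2, 0)
Objective 3x + 5y at each vertex:
  (0, 0): 0
  (0, 4): 20
  (2, 0): 6
Maximum is 20 at (0, 4).
Verify constraints at (x, y) = (0, 4):
  2*0 + 1*4 = 4 <= 8
  2*0 + 1*4 = 4 <= 4 (active)
  1*0 + 1*4 = 4 <= 15
  x = 0 >= 0, y = 4 >= 0. All constraints satisfied.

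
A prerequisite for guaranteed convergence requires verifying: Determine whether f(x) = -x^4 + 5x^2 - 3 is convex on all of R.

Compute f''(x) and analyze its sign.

f(x) = -x^4 + 5x^2 - 3
f'(x) = -4x^3 + 10x
f''(x) = -12x^2 + 10
f''(x) = -12x^2 + 10 -> -inf as |x| -> inf
Therefore, f is not globally convex on R.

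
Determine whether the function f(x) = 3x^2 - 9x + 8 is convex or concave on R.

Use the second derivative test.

f(x) = 3x^2 - 9x + 8
f'(x) = 6x - 9
f''(x) = 6
Since f''(x) = 6 > 0 for all x, f is convex on R.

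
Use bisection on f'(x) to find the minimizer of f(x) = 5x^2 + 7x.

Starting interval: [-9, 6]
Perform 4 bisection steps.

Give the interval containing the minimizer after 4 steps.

Finding critical point of f(x) = 5x^2 + 7x using bisection on f'(x) = 10x + 7.
f'(x) = 0 when x = -7/10.
Starting interval: [-9, 6]
Step 1: mid = -3/2, f'(mid) = -8, new interval = [-3/2, 6]
Step 2: mid = 9/4, f'(mid) = 59/2, new interval = [-3/2, 9/4]
Step 3: mid = 3/8, f'(mid) = 43/4, new interval = [-3/2, 3/8]
Step 4: mid = -9/16, f'(mid) = 11/8, new interval = [-3/2, -9/16]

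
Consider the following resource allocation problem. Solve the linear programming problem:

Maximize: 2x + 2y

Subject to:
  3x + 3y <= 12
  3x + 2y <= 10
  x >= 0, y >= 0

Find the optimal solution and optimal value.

Feasible vertices: (0, 0), (0, 4), (2, 2), (10/3, 0)
Objective 2x + 2y at each:
  (0, 0): 0
  (0, 4): 8
  (2, 2): 8
  (10/3, 0): 20/3
Maximum is 8 at (0, 4).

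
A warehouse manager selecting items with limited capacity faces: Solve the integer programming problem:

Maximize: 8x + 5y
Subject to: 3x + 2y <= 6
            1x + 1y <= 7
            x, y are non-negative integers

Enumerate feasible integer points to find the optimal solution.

Constraint 1: 3x + 2y <= 6
Constraint 2: 1x + 1y <= 7
Feasible x range (need y >= 0): 0 <= x <= min(6/3, 7/1) => x in {0, ..., 2}.
Enumerate feasible integer points row by row (the coefficient of y is 5 > 0, so for each x the largest feasible y gives the best value):
  x = 0: y <= min((6 - 3*0)/2, (7 - 1*0)/1) => y in {0, ..., 3}; best 8*0 + 5*3 = 15
  x = 1: y <= min((6 - 3*1)/2, (7 - 1*1)/1) => y in {0, ..., 1}; best 8*1 + 5*1 = 13
  x = 2: y <= min((6 - 3*2)/2, (7 - 1*2)/1) => y in {0}; best 8*2 + 5*0 = 16
The maximum 8x + 5y = 16 is achieved at x = 2, y = 0.
Check: 3*2 + 2*0 = 6 <= 6 and 1*2 + 1*0 = 2 <= 7.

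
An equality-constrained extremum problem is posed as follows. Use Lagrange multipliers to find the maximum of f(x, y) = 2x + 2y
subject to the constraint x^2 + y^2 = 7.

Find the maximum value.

Set up Lagrange conditions: grad f = lambda * grad g
  2 = 2*lambda*x
  2 = 2*lambda*y
From these: x/y = 2/2, so x = 2t, y = 2t for some t.
Substitute into constraint: (2t)^2 + (2t)^2 = 7
  t^2 * 8 = 7
  t = sqrt(7/8)
Maximum = 2*x + 2*y = (2^2 + 2^2)*t = 8 * sqrt(7/8) = sqrt(56)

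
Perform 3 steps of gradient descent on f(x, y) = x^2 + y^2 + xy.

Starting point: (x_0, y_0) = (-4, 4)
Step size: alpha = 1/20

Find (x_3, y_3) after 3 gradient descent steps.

f(x,y) = x^2 + y^2 + xy
grad_x = 2x + 1y, grad_y = 2y + 1x
Step 1: grad = (-4, 4), (-19/5, 19/5)
Step 2: grad = (-19/5, 19/5), (-361/100, 361/100)
Step 3: grad = (-361/100, 361/100), (-6859/2000, 6859/2000)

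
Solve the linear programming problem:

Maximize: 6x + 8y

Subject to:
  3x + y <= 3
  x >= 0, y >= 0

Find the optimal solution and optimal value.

The feasible region has vertices at [(0, 0), (1, 0), (0, 3)].
Checking objective 6x + 8y at each vertex:
  (0, 0): 6*0 + 8*0 = 0
  (1, 0): 6*1 + 8*0 = 6
  (0, 3): 6*0 + 8*3 = 24
Maximum is 24 at (0, 3).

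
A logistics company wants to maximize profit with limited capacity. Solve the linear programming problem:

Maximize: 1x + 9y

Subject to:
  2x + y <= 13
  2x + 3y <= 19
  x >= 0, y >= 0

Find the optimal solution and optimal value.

Feasible vertices: (0, 0), (0, 19/3), (5, 3), (13/2, 0)
Objective 1x + 9y at each:
  (0, 0): 0
  (0, 19/3): 57
  (5, 3): 32
  (13/2, 0): 13/2
Maximum is 57 at (0, 19/3).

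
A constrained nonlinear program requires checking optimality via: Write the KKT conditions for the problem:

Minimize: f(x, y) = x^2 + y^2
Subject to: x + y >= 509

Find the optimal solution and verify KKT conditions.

KKT conditions for min x^2 + y^2 s.t. x + y >= 509:
Stationarity: 2x = mu, 2y = mu
So x = y = mu/2.
Complementary slackness: mu*(x + y - 509) = 0
Primal feasibility: x + y >= 509; dual feasibility: mu >= 0
If mu = 0 then x = y = 0, but 0 + 0 < 509 is infeasible, so the constraint is active.
Constraint active: x + y = 2*(mu/2) = 509 => mu = 509
x = y = 509/2, f = 259081/2
Verify: stationarity 2*(509/2) = 509 = mu; primal 509/2 + 509/2 = 509 >= 509; dual mu = 509 >= 0; complementary slackness 509*(509 - 509) = 0. All KKT conditions hold.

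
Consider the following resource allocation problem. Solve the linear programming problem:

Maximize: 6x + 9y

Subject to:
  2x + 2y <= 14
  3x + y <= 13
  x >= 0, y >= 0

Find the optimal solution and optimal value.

Feasible vertices: (0, 0), (0, 7), (3, 4), (13/3, 0)
Objective 6x + 9y at each:
  (0, 0): 0
  (0, 7): 63
  (3, 4): 54
  (13/3, 0): 26
Maximum is 63 at (0, 7).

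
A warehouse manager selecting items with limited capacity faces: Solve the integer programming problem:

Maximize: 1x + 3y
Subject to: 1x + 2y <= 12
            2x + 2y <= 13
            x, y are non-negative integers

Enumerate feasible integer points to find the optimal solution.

Constraint 1: 1x + 2y <= 12
Constraint 2: 2x + 2y <= 13
Feasible x range (need y >= 0): 0 <= x <= min(12/1, 13/2) => x in {0, ..., 6}.
Enumerate feasible integer points row by row (the coefficient of y is 3 > 0, so for each x the largest feasible y gives the best value):
  x = 0: y <= min((12 - 1*0)/2, (13 - 2*0)/2) => y in {0, ..., 6}; best 1*0 + 3*6 = 18
  x = 1: y <= min((12 - 1*1)/2, (13 - 2*1)/2) => y in {0, ..., 5}; best 1*1 + 3*5 = 16
  x = 2: y <= min((12 - 1*2)/2, (13 - 2*2)/2) => y in {0, ..., 4}; best 1*2 + 3*4 = 14
  x = 3: y <= min((12 - 1*3)/2, (13 - 2*3)/2) => y in {0, ..., 3}; best 1*3 + 3*3 = 12
  x = 4: y <= min((12 - 1*4)/2, (13 - 2*4)/2) => y in {0, ..., 2}; best 1*4 + 3*2 = 10
  x = 5: y <= min((12 - 1*5)/2, (13 - 2*5)/2) => y in {0, ..., 1}; best 1*5 + 3*1 = 8
  x = 6: y <= min((12 - 1*6)/2, (13 - 2*6)/2) => y in {0}; best 1*6 + 3*0 = 6
The maximum 1x + 3y = 18 is achieved at x = 0, y = 6.
Check: 1*0 + 2*6 = 12 <= 12 and 2*0 + 2*6 = 12 <= 13.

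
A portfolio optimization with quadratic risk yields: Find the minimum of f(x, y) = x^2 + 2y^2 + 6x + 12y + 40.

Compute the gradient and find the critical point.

f(x,y) = x^2 + 2y^2 + 6x + 12y + 40
df/dx = 2x + (6) = 0  =>  x = -3
df/dy = 4y + (12) = 0  =>  y = -3
f(-3, -3) = 1*(-3)^2 + 2*(-3)^2 + 6*(-3) + 12*(-3) + 40 = 13
Hessian is diagonal with entries 2, 4 > 0, so this is a minimum.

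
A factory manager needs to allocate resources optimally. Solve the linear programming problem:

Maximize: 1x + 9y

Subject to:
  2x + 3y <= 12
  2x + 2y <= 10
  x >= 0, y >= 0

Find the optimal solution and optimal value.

Feasible vertices: (0, 0), (0, 4), (3, 2), (5, 0)
Objective 1x + 9y at each:
  (0, 0): 0
  (0, 4): 36
  (3, 2): 21
  (5, 0): 5
Maximum is 36 at (0, 4).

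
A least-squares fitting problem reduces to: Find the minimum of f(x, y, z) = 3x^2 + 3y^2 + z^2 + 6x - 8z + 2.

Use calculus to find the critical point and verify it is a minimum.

f(x,y,z) = 3x^2 + 3y^2 + z^2 + 6x - 8z + 2
df/dx = 6x + (6) = 0 => x = -1
df/dy = 6y + (0) = 0 => y = 0
df/dz = 2z + (-8) = 0 => z = 4
f(-1,0,4) = 3*(-1)^2 + 3*(0)^2 + 1*(4)^2 + 6*(-1) + -8*(4) + 2 = -17
Hessian is diagonal with entries 6, 6, 2 > 0, confirmed minimum.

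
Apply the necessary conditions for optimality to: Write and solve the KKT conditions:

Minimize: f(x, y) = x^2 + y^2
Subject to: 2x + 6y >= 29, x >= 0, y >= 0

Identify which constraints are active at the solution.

KKT conditions for min x^2 + y^2 s.t. 2x + 6y >= 29, x >= 0, y >= 0:
Stationarity: 2x = mu*2 + mu_x, 2y = mu*6 + mu_y, with mu, mu_x, mu_y >= 0
Complementary slackness: mu*(2x + 6y - 29) = 0, mu_x*x = 0, mu_y*y = 0
(0, 0) is infeasible (2*0 + 6*0 < 29), so if mu = 0 stationarity would force x = mu_x/2 >= 0, y = mu_y/2 >= 0 with mu_x*x = mu_y*y = 0, i.e. x = y = 0: contradiction. Hence mu > 0 and 2x + 6y = 29 is active.
Try x > 0, y > 0 (so mu_x = mu_y = 0): x = 2*mu/2, y = 6*mu/2
Substitute: 2*(2*mu/2) + 6*(6*mu/2) = 29
  mu*40/2 = 29 => mu = 29/20
x* = 29/20 > 0, y* = 87/20 > 0, consistent with mu_x = mu_y = 0.
f is convex and the constraints are linear, so this KKT point is the global minimum.
f* = 841/40
Active constraints: 2x + 6y >= 29 (holds with equality, mu = 29/20 > 0); x >= 0 and y >= 0 are inactive (mu_x = mu_y = 0).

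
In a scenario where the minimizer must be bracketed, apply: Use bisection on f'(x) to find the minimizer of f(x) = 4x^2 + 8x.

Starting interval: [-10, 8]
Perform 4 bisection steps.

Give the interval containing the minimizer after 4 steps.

Finding critical point of f(x) = 4x^2 + 8x using bisection on f'(x) = 8x + 8.
f'(x) = 0 when x = -1.
Starting interval: [-10, 8]
Step 1: mid = -1, f'(mid) = 0, new interval = [-1, -1]
Step 2: mid = -1, f'(mid) = 0, new interval = [-1, -1]
Step 3: mid = -1, f'(mid) = 0, new interval = [-1, -1]
Step 4: mid = -1, f'(mid) = 0, new interval = [-1, -1]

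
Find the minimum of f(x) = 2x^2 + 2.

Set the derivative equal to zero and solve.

f(x) = 2x^2 + 2
f'(x) = 4x + (0) = 0
x = 0/4 = 0
f(0) = 2
Since f''(x) = 4 > 0, this is a minimum.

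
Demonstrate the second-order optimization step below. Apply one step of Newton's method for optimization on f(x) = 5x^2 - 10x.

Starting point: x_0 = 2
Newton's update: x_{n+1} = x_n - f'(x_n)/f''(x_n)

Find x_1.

f(x) = 5x^2 - 10x
f'(x) = 10x + (-10), f''(x) = 10
Newton step: x_1 = x_0 - f'(x_0)/f''(x_0)
f'(2) = 10
x_1 = 2 - 10/10 = 1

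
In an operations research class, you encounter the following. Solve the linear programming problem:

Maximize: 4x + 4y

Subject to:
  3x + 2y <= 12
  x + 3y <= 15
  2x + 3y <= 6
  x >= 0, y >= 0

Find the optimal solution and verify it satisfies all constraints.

Feasible vertices: (0, 0), (0, 2), (3, 0)
Objective 4x + 4y at each vertex:
  (0, 0): 0
  (0, 2): 8
  (3, 0): 12
Maximum is 12 at (3, 0).
Verify constraints at (x, y) = (3, 0):
  3*3 + 2*0 = 9 <= 12
  1*3 + 3*0 = 3 <= 15
  2*3 + 3*0 = 6 <= 6 (active)
  x = 3 >= 0, y = 0 >= 0. All constraints satisfied.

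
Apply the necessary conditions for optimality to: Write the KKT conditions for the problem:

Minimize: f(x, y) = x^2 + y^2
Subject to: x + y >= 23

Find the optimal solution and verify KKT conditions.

KKT conditions for min x^2 + y^2 s.t. x + y >= 23:
Stationarity: 2x = mu, 2y = mu
So x = y = mu/2.
Complementary slackness: mu*(x + y - 23) = 0
Primal feasibility: x + y >= 23; dual feasibility: mu >= 0
If mu = 0 then x = y = 0, but 0 + 0 < 23 is infeasible, so the constraint is active.
Constraint active: x + y = 2*(mu/2) = 23 => mu = 23
x = y = 23/2, f = 529/2
Verify: stationarity 2*(23/2) = 23 = mu; primal 23/2 + 23/2 = 23 >= 23; dual mu = 23 >= 0; complementary slackness 23*(23 - 23) = 0. All KKT conditions hold.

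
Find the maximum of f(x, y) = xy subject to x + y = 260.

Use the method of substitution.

Substitute y = 260 - x into f(x,y) = xy:
g(x) = x(260 - x) = 260x - x^2
g'(x) = 260 - 2x = 0  =>  x = 130
y = 260 - 130 = 130
Maximum value = 130 * 130 = 16900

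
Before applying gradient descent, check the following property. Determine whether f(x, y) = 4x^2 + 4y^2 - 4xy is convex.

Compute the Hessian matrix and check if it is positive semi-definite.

f(x,y) = 4x^2 + 4y^2 - 4xy
Hessian H = [[8, -4], [-4, 8]]
trace(H) = 16, det(H) = 48
Eigenvalues: (16 +/- sqrt(64)) / 2 = 12, 4
Since both eigenvalues > 0, f is convex.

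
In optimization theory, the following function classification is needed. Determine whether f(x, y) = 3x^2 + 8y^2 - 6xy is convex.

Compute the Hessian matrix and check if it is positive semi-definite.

f(x,y) = 3x^2 + 8y^2 - 6xy
Hessian H = [[6, -6], [-6, 16]]
trace(H) = 22, det(H) = 60
Eigenvalues: (22 +/- sqrt(244)) / 2 = 18.81, 3.19
Since both eigenvalues > 0, f is convex.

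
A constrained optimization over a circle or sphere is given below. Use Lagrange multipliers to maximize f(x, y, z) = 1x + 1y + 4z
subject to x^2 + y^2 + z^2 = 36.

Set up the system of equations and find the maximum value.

Lagrange conditions: 1 = 2*lambda*x, 1 = 2*lambda*y, 4 = 2*lambda*z
So x:1 = y:1 = z:4, i.e. x = 1t, y = 1t, z = 4t
Constraint: t^2*(1^2 + 1^2 + 4^2) = 36
  t^2 * 18 = 36  =>  t = sqrt(2)
Maximum = 1*1t + 1*1t + 4*4t = 18*sqrt(2) = sqrt(648)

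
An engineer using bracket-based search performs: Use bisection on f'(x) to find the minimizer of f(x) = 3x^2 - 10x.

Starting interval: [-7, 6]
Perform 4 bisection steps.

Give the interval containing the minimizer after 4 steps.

Finding critical point of f(x) = 3x^2 - 10x using bisection on f'(x) = 6x + -10.
f'(x) = 0 when x = 5/3.
Starting interval: [-7, 6]
Step 1: mid = -1/2, f'(mid) = -13, new interval = [-1/2, 6]
Step 2: mid = 11/4, f'(mid) = 13/2, new interval = [-1/2, 11/4]
Step 3: mid = 9/8, f'(mid) = -13/4, new interval = [9/8, 11/4]
Step 4: mid = 31/16, f'(mid) = 13/8, new interval = [9/8, 31/16]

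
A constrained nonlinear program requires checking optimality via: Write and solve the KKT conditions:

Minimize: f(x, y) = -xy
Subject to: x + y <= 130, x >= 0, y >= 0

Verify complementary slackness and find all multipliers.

Problem: min -xy s.t. x + y <= 130 (multiplier lambda), x >= 0 (mu_x), y >= 0 (mu_y)
KKT stationarity: -y + lambda - mu_x = 0, -x + lambda - mu_y = 0, with lambda, mu_x, mu_y >= 0
Complementary slackness: lambda*(x + y - 130) = 0, mu_x*x = 0, mu_y*y = 0
If lambda = 0: y = -mu_x <= 0 and x = -mu_y <= 0 force x = y = 0 with f = 0; but x = y = 65 is feasible with f = -4225 < 0, so this is not the minimum. Hence lambda > 0 and x + y = 130.
Try x > 0, y > 0 (so mu_x = mu_y = 0): y = lambda, x = lambda => x = y = lambda
x + y = 130 => 2*lambda = 130 => lambda = 65
x* = y* = 65 > 0, consistent with mu_x = mu_y = 0.
(Any feasible point with x = 0 or y = 0 has f = 0 > -4225, so the minimum is not on those boundaries.)
min(-xy) = -4225 (i.e. max xy = 4225)
Multipliers: lambda = 65, mu_x = 0, mu_y = 0
Complementary slackness: lambda*(x + y - 130) = 65*(65 + 65 - 130) = 0, mu_x*x = 0*65 = 0, mu_y*y = 0*65 = 0. Satisfied.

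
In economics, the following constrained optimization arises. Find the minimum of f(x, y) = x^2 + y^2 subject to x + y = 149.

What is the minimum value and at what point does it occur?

Substitute y = 149 - x into f(x,y) = x^2 + y^2:
g(x) = x^2 + (149 - x)^2 = 2x^2 - 298x + 22201
g'(x) = 4x - 298 = 0  =>  x = 149/2
y = 149 - 149/2 = 149/2
Minimum value = (149/2)^2 + (149/2)^2 = 22201/2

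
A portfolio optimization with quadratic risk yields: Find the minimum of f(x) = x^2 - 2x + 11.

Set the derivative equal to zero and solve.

f(x) = x^2 - 2x + 11
f'(x) = 2x + (-2) = 0
x = 2/2 = 1
f(1) = 10
Since f''(x) = 2 > 0, this is a minimum.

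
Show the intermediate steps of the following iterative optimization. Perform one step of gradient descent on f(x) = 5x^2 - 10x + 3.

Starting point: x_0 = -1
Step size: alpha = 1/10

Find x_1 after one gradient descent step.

f(x) = 5x^2 - 10x + 3
f'(x) = 10x - 10
f'(-1) = 10*-1 + (-10) = -20
x_1 = x_0 - alpha * f'(x_0) = -1 - 1/10 * -20 = 1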